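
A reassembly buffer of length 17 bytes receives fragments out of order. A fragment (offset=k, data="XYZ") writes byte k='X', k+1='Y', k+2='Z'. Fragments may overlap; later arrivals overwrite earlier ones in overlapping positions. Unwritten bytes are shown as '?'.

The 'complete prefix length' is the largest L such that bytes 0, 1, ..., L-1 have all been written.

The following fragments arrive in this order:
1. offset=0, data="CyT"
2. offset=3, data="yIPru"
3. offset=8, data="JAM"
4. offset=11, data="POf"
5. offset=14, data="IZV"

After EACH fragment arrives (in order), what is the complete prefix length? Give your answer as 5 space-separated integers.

Answer: 3 8 11 14 17

Derivation:
Fragment 1: offset=0 data="CyT" -> buffer=CyT?????????????? -> prefix_len=3
Fragment 2: offset=3 data="yIPru" -> buffer=CyTyIPru????????? -> prefix_len=8
Fragment 3: offset=8 data="JAM" -> buffer=CyTyIPruJAM?????? -> prefix_len=11
Fragment 4: offset=11 data="POf" -> buffer=CyTyIPruJAMPOf??? -> prefix_len=14
Fragment 5: offset=14 data="IZV" -> buffer=CyTyIPruJAMPOfIZV -> prefix_len=17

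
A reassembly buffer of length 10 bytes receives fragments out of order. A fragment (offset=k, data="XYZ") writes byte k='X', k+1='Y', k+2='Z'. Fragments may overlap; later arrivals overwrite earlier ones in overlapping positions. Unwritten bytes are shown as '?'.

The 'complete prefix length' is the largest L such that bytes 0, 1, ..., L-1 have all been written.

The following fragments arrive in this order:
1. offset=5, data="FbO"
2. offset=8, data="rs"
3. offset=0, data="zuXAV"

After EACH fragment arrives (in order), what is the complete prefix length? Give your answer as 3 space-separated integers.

Answer: 0 0 10

Derivation:
Fragment 1: offset=5 data="FbO" -> buffer=?????FbO?? -> prefix_len=0
Fragment 2: offset=8 data="rs" -> buffer=?????FbOrs -> prefix_len=0
Fragment 3: offset=0 data="zuXAV" -> buffer=zuXAVFbOrs -> prefix_len=10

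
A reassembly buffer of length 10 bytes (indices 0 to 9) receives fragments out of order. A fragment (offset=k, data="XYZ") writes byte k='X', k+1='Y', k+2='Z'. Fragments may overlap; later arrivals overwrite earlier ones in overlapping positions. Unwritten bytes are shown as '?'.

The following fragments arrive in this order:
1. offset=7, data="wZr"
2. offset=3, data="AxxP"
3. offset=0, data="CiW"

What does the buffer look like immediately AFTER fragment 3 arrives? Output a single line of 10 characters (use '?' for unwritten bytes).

Fragment 1: offset=7 data="wZr" -> buffer=???????wZr
Fragment 2: offset=3 data="AxxP" -> buffer=???AxxPwZr
Fragment 3: offset=0 data="CiW" -> buffer=CiWAxxPwZr

Answer: CiWAxxPwZr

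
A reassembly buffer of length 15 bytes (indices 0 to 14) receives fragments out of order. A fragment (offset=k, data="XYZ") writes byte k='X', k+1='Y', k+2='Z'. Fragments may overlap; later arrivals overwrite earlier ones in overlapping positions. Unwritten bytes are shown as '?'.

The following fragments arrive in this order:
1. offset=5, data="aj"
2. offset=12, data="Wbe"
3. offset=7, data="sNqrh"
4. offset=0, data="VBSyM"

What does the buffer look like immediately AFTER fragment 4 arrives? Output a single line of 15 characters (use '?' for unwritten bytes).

Fragment 1: offset=5 data="aj" -> buffer=?????aj????????
Fragment 2: offset=12 data="Wbe" -> buffer=?????aj?????Wbe
Fragment 3: offset=7 data="sNqrh" -> buffer=?????ajsNqrhWbe
Fragment 4: offset=0 data="VBSyM" -> buffer=VBSyMajsNqrhWbe

Answer: VBSyMajsNqrhWbe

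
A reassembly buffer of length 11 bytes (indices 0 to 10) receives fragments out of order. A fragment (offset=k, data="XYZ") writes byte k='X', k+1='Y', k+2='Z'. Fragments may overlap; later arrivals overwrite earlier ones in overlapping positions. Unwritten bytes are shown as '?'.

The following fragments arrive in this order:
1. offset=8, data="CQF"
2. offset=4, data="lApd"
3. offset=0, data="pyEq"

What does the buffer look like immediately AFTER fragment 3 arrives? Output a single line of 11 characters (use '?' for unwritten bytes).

Answer: pyEqlApdCQF

Derivation:
Fragment 1: offset=8 data="CQF" -> buffer=????????CQF
Fragment 2: offset=4 data="lApd" -> buffer=????lApdCQF
Fragment 3: offset=0 data="pyEq" -> buffer=pyEqlApdCQF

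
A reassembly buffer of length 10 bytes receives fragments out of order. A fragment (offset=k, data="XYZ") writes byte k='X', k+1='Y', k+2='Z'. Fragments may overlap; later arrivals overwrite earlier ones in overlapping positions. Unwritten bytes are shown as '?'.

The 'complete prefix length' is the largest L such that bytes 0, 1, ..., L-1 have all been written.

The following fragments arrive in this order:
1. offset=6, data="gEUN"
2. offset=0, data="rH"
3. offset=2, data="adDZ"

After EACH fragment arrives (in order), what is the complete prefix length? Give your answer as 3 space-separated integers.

Answer: 0 2 10

Derivation:
Fragment 1: offset=6 data="gEUN" -> buffer=??????gEUN -> prefix_len=0
Fragment 2: offset=0 data="rH" -> buffer=rH????gEUN -> prefix_len=2
Fragment 3: offset=2 data="adDZ" -> buffer=rHadDZgEUN -> prefix_len=10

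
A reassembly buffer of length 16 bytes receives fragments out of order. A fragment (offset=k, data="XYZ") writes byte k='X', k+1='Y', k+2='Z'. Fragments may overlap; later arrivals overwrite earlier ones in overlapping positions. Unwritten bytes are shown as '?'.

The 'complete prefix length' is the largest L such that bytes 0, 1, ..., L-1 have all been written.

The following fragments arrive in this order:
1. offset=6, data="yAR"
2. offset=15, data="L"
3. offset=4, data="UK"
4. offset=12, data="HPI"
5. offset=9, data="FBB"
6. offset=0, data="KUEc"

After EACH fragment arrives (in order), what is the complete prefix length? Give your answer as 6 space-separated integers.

Fragment 1: offset=6 data="yAR" -> buffer=??????yAR??????? -> prefix_len=0
Fragment 2: offset=15 data="L" -> buffer=??????yAR??????L -> prefix_len=0
Fragment 3: offset=4 data="UK" -> buffer=????UKyAR??????L -> prefix_len=0
Fragment 4: offset=12 data="HPI" -> buffer=????UKyAR???HPIL -> prefix_len=0
Fragment 5: offset=9 data="FBB" -> buffer=????UKyARFBBHPIL -> prefix_len=0
Fragment 6: offset=0 data="KUEc" -> buffer=KUEcUKyARFBBHPIL -> prefix_len=16

Answer: 0 0 0 0 0 16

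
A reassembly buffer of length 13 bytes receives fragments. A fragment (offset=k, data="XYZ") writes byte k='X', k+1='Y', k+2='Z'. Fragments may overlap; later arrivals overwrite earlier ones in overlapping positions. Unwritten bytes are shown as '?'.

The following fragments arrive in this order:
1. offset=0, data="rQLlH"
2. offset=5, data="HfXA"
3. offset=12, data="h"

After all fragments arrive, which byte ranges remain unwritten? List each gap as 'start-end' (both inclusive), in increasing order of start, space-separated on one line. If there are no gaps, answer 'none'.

Answer: 9-11

Derivation:
Fragment 1: offset=0 len=5
Fragment 2: offset=5 len=4
Fragment 3: offset=12 len=1
Gaps: 9-11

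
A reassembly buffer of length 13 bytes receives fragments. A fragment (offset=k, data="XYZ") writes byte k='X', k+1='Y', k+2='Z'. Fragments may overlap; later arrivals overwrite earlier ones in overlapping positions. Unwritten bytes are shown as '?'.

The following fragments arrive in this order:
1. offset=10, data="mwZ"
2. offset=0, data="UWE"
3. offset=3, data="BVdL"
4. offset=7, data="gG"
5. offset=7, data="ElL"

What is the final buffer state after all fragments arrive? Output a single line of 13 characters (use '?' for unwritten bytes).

Fragment 1: offset=10 data="mwZ" -> buffer=??????????mwZ
Fragment 2: offset=0 data="UWE" -> buffer=UWE???????mwZ
Fragment 3: offset=3 data="BVdL" -> buffer=UWEBVdL???mwZ
Fragment 4: offset=7 data="gG" -> buffer=UWEBVdLgG?mwZ
Fragment 5: offset=7 data="ElL" -> buffer=UWEBVdLElLmwZ

Answer: UWEBVdLElLmwZ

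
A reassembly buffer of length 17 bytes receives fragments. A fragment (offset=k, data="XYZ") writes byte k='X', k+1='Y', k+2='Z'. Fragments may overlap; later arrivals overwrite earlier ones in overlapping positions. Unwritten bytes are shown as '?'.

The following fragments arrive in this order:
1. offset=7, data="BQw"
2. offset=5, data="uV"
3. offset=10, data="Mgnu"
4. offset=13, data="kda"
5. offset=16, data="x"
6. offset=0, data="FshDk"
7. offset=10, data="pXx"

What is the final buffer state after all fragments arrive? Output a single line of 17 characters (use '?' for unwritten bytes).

Answer: FshDkuVBQwpXxkdax

Derivation:
Fragment 1: offset=7 data="BQw" -> buffer=???????BQw???????
Fragment 2: offset=5 data="uV" -> buffer=?????uVBQw???????
Fragment 3: offset=10 data="Mgnu" -> buffer=?????uVBQwMgnu???
Fragment 4: offset=13 data="kda" -> buffer=?????uVBQwMgnkda?
Fragment 5: offset=16 data="x" -> buffer=?????uVBQwMgnkdax
Fragment 6: offset=0 data="FshDk" -> buffer=FshDkuVBQwMgnkdax
Fragment 7: offset=10 data="pXx" -> buffer=FshDkuVBQwpXxkdax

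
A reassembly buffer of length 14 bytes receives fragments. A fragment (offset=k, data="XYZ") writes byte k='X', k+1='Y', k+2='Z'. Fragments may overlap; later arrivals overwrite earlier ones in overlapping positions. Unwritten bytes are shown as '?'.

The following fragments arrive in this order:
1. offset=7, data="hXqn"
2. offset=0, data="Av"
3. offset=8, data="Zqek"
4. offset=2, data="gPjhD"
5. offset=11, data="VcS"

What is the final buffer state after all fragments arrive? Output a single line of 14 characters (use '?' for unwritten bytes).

Answer: AvgPjhDhZqeVcS

Derivation:
Fragment 1: offset=7 data="hXqn" -> buffer=???????hXqn???
Fragment 2: offset=0 data="Av" -> buffer=Av?????hXqn???
Fragment 3: offset=8 data="Zqek" -> buffer=Av?????hZqek??
Fragment 4: offset=2 data="gPjhD" -> buffer=AvgPjhDhZqek??
Fragment 5: offset=11 data="VcS" -> buffer=AvgPjhDhZqeVcS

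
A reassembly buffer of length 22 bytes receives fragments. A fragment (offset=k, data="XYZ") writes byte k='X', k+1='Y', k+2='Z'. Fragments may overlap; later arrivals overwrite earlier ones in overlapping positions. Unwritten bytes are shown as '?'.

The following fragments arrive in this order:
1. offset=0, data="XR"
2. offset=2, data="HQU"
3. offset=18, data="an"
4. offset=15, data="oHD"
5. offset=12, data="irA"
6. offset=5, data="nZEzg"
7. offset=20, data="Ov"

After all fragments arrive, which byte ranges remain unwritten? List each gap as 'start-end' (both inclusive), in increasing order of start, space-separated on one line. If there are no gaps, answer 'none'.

Fragment 1: offset=0 len=2
Fragment 2: offset=2 len=3
Fragment 3: offset=18 len=2
Fragment 4: offset=15 len=3
Fragment 5: offset=12 len=3
Fragment 6: offset=5 len=5
Fragment 7: offset=20 len=2
Gaps: 10-11

Answer: 10-11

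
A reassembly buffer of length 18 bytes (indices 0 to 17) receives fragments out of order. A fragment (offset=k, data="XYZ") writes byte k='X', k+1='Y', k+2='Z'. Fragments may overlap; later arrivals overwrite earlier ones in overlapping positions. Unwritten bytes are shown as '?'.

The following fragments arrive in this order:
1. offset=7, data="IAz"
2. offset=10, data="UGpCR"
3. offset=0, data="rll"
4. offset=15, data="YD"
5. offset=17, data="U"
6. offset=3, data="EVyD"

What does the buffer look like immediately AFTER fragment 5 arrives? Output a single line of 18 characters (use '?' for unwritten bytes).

Fragment 1: offset=7 data="IAz" -> buffer=???????IAz????????
Fragment 2: offset=10 data="UGpCR" -> buffer=???????IAzUGpCR???
Fragment 3: offset=0 data="rll" -> buffer=rll????IAzUGpCR???
Fragment 4: offset=15 data="YD" -> buffer=rll????IAzUGpCRYD?
Fragment 5: offset=17 data="U" -> buffer=rll????IAzUGpCRYDU

Answer: rll????IAzUGpCRYDU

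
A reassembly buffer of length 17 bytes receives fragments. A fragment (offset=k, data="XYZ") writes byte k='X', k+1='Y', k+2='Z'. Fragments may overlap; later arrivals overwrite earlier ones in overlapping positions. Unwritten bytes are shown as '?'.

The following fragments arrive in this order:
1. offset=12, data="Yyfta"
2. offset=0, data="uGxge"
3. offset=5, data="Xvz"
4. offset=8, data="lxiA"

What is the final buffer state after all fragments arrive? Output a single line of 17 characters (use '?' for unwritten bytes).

Answer: uGxgeXvzlxiAYyfta

Derivation:
Fragment 1: offset=12 data="Yyfta" -> buffer=????????????Yyfta
Fragment 2: offset=0 data="uGxge" -> buffer=uGxge???????Yyfta
Fragment 3: offset=5 data="Xvz" -> buffer=uGxgeXvz????Yyfta
Fragment 4: offset=8 data="lxiA" -> buffer=uGxgeXvzlxiAYyfta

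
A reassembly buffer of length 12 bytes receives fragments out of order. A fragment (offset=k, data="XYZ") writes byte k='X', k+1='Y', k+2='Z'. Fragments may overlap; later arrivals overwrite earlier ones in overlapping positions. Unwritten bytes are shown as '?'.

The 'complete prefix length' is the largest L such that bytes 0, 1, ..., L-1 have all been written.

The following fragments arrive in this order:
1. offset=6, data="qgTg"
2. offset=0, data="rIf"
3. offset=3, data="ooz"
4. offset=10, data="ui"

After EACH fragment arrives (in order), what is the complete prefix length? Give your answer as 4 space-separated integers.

Fragment 1: offset=6 data="qgTg" -> buffer=??????qgTg?? -> prefix_len=0
Fragment 2: offset=0 data="rIf" -> buffer=rIf???qgTg?? -> prefix_len=3
Fragment 3: offset=3 data="ooz" -> buffer=rIfoozqgTg?? -> prefix_len=10
Fragment 4: offset=10 data="ui" -> buffer=rIfoozqgTgui -> prefix_len=12

Answer: 0 3 10 12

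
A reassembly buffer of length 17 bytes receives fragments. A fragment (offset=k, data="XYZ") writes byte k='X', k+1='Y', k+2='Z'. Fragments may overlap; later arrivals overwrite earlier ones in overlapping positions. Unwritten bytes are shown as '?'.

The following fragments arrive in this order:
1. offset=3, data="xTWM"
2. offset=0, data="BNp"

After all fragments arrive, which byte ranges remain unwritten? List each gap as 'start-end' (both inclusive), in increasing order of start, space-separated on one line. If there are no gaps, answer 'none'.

Answer: 7-16

Derivation:
Fragment 1: offset=3 len=4
Fragment 2: offset=0 len=3
Gaps: 7-16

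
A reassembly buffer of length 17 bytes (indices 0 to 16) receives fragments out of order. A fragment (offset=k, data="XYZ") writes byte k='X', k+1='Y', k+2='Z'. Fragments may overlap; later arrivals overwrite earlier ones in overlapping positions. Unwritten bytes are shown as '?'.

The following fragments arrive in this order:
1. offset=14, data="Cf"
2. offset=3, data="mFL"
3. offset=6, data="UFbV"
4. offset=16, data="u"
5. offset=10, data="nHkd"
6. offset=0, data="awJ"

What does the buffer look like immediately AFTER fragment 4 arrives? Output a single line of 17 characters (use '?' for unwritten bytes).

Answer: ???mFLUFbV????Cfu

Derivation:
Fragment 1: offset=14 data="Cf" -> buffer=??????????????Cf?
Fragment 2: offset=3 data="mFL" -> buffer=???mFL????????Cf?
Fragment 3: offset=6 data="UFbV" -> buffer=???mFLUFbV????Cf?
Fragment 4: offset=16 data="u" -> buffer=???mFLUFbV????Cfu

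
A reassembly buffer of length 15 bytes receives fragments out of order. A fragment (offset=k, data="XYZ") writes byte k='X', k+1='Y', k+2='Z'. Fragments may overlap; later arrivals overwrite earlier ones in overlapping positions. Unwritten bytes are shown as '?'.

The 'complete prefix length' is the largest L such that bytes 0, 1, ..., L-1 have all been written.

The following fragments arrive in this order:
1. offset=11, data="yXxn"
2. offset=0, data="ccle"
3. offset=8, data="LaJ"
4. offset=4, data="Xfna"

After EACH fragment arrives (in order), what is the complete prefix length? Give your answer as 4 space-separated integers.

Fragment 1: offset=11 data="yXxn" -> buffer=???????????yXxn -> prefix_len=0
Fragment 2: offset=0 data="ccle" -> buffer=ccle???????yXxn -> prefix_len=4
Fragment 3: offset=8 data="LaJ" -> buffer=ccle????LaJyXxn -> prefix_len=4
Fragment 4: offset=4 data="Xfna" -> buffer=ccleXfnaLaJyXxn -> prefix_len=15

Answer: 0 4 4 15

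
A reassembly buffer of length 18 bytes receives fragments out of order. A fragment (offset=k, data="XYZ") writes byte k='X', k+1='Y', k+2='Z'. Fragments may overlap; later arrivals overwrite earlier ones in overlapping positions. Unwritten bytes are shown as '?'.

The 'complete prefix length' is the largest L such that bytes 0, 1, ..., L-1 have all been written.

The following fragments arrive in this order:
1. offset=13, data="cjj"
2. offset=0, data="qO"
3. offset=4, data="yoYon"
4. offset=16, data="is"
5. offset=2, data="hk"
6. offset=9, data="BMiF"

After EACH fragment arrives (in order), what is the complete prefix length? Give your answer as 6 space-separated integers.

Answer: 0 2 2 2 9 18

Derivation:
Fragment 1: offset=13 data="cjj" -> buffer=?????????????cjj?? -> prefix_len=0
Fragment 2: offset=0 data="qO" -> buffer=qO???????????cjj?? -> prefix_len=2
Fragment 3: offset=4 data="yoYon" -> buffer=qO??yoYon????cjj?? -> prefix_len=2
Fragment 4: offset=16 data="is" -> buffer=qO??yoYon????cjjis -> prefix_len=2
Fragment 5: offset=2 data="hk" -> buffer=qOhkyoYon????cjjis -> prefix_len=9
Fragment 6: offset=9 data="BMiF" -> buffer=qOhkyoYonBMiFcjjis -> prefix_len=18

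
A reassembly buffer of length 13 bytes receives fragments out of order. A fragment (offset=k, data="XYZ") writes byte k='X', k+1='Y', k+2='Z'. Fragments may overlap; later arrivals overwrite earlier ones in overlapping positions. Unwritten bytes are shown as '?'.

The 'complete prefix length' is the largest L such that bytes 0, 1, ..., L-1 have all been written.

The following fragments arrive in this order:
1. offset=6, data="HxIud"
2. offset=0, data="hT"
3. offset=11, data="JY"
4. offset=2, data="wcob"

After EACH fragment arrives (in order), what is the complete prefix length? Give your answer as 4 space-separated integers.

Answer: 0 2 2 13

Derivation:
Fragment 1: offset=6 data="HxIud" -> buffer=??????HxIud?? -> prefix_len=0
Fragment 2: offset=0 data="hT" -> buffer=hT????HxIud?? -> prefix_len=2
Fragment 3: offset=11 data="JY" -> buffer=hT????HxIudJY -> prefix_len=2
Fragment 4: offset=2 data="wcob" -> buffer=hTwcobHxIudJY -> prefix_len=13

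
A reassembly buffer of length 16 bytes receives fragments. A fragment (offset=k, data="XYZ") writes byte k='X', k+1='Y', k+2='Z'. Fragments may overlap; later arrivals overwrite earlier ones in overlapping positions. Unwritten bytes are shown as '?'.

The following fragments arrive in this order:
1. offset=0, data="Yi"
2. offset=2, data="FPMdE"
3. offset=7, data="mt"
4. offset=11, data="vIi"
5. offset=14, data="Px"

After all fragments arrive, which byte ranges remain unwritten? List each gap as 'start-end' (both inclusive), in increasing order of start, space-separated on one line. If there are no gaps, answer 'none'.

Fragment 1: offset=0 len=2
Fragment 2: offset=2 len=5
Fragment 3: offset=7 len=2
Fragment 4: offset=11 len=3
Fragment 5: offset=14 len=2
Gaps: 9-10

Answer: 9-10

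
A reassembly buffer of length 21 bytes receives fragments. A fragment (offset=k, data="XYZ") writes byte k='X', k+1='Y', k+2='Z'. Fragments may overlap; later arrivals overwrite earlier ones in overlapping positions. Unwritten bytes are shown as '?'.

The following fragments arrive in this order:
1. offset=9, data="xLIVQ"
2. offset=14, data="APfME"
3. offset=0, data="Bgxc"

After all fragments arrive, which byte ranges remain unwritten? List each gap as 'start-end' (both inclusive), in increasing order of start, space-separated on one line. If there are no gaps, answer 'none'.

Fragment 1: offset=9 len=5
Fragment 2: offset=14 len=5
Fragment 3: offset=0 len=4
Gaps: 4-8 19-20

Answer: 4-8 19-20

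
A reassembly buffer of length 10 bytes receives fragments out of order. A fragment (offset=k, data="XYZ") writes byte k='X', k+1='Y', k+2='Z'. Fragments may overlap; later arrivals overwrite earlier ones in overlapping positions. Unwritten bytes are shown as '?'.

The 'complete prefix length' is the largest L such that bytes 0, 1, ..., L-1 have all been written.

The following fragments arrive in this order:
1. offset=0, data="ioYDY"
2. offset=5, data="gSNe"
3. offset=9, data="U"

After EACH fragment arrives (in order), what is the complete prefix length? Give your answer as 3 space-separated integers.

Fragment 1: offset=0 data="ioYDY" -> buffer=ioYDY????? -> prefix_len=5
Fragment 2: offset=5 data="gSNe" -> buffer=ioYDYgSNe? -> prefix_len=9
Fragment 3: offset=9 data="U" -> buffer=ioYDYgSNeU -> prefix_len=10

Answer: 5 9 10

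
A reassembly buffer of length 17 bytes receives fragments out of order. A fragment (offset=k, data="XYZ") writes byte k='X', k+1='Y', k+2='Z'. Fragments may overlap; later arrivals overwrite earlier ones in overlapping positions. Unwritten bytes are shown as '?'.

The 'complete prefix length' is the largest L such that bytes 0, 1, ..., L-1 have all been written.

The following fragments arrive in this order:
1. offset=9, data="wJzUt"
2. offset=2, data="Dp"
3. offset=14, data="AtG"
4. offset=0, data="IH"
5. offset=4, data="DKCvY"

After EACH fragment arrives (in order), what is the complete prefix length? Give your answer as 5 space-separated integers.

Answer: 0 0 0 4 17

Derivation:
Fragment 1: offset=9 data="wJzUt" -> buffer=?????????wJzUt??? -> prefix_len=0
Fragment 2: offset=2 data="Dp" -> buffer=??Dp?????wJzUt??? -> prefix_len=0
Fragment 3: offset=14 data="AtG" -> buffer=??Dp?????wJzUtAtG -> prefix_len=0
Fragment 4: offset=0 data="IH" -> buffer=IHDp?????wJzUtAtG -> prefix_len=4
Fragment 5: offset=4 data="DKCvY" -> buffer=IHDpDKCvYwJzUtAtG -> prefix_len=17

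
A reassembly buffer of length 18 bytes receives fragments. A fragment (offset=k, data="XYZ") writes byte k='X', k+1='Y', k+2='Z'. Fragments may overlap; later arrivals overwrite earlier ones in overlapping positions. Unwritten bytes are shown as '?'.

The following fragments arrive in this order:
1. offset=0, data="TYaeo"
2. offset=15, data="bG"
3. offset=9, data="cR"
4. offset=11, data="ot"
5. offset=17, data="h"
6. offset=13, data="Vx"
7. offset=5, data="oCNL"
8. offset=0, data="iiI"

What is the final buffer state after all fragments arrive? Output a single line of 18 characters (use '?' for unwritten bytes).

Answer: iiIeooCNLcRotVxbGh

Derivation:
Fragment 1: offset=0 data="TYaeo" -> buffer=TYaeo?????????????
Fragment 2: offset=15 data="bG" -> buffer=TYaeo??????????bG?
Fragment 3: offset=9 data="cR" -> buffer=TYaeo????cR????bG?
Fragment 4: offset=11 data="ot" -> buffer=TYaeo????cRot??bG?
Fragment 5: offset=17 data="h" -> buffer=TYaeo????cRot??bGh
Fragment 6: offset=13 data="Vx" -> buffer=TYaeo????cRotVxbGh
Fragment 7: offset=5 data="oCNL" -> buffer=TYaeooCNLcRotVxbGh
Fragment 8: offset=0 data="iiI" -> buffer=iiIeooCNLcRotVxbGh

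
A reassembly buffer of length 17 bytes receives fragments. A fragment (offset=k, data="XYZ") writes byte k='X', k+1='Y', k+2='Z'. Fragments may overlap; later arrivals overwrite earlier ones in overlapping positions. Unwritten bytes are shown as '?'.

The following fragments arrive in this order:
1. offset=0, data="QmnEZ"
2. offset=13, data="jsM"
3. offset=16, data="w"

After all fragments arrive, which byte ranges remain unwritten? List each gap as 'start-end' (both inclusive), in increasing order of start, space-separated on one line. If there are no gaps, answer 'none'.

Answer: 5-12

Derivation:
Fragment 1: offset=0 len=5
Fragment 2: offset=13 len=3
Fragment 3: offset=16 len=1
Gaps: 5-12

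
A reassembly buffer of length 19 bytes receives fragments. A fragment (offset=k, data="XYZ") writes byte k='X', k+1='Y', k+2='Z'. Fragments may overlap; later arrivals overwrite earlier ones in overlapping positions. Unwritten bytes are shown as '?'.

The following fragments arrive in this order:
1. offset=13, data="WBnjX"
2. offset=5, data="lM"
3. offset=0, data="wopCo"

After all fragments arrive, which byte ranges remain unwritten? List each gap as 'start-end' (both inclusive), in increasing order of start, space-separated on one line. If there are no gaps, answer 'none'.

Fragment 1: offset=13 len=5
Fragment 2: offset=5 len=2
Fragment 3: offset=0 len=5
Gaps: 7-12 18-18

Answer: 7-12 18-18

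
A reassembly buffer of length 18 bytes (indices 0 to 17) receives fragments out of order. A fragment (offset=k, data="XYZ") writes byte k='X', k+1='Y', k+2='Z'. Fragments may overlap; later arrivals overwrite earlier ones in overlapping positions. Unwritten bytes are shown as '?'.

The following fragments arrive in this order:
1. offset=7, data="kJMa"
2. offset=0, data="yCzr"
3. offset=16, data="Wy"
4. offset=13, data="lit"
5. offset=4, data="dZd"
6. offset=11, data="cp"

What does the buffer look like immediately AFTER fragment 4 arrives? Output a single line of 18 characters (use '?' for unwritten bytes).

Fragment 1: offset=7 data="kJMa" -> buffer=???????kJMa???????
Fragment 2: offset=0 data="yCzr" -> buffer=yCzr???kJMa???????
Fragment 3: offset=16 data="Wy" -> buffer=yCzr???kJMa?????Wy
Fragment 4: offset=13 data="lit" -> buffer=yCzr???kJMa??litWy

Answer: yCzr???kJMa??litWy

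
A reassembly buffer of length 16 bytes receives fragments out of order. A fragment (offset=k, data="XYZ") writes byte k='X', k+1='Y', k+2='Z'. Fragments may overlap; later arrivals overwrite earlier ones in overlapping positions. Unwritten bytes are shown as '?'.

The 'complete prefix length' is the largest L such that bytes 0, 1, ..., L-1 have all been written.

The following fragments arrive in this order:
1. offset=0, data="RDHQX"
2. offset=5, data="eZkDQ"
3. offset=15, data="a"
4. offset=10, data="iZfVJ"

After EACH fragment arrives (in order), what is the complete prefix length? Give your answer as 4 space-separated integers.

Answer: 5 10 10 16

Derivation:
Fragment 1: offset=0 data="RDHQX" -> buffer=RDHQX??????????? -> prefix_len=5
Fragment 2: offset=5 data="eZkDQ" -> buffer=RDHQXeZkDQ?????? -> prefix_len=10
Fragment 3: offset=15 data="a" -> buffer=RDHQXeZkDQ?????a -> prefix_len=10
Fragment 4: offset=10 data="iZfVJ" -> buffer=RDHQXeZkDQiZfVJa -> prefix_len=16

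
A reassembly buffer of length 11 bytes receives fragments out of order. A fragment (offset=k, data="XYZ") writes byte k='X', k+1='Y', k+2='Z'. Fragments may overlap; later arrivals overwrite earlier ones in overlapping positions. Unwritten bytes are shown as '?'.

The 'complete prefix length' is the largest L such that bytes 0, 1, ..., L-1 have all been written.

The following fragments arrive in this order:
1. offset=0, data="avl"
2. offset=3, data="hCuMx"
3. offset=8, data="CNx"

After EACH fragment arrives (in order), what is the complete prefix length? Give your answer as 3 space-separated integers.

Fragment 1: offset=0 data="avl" -> buffer=avl???????? -> prefix_len=3
Fragment 2: offset=3 data="hCuMx" -> buffer=avlhCuMx??? -> prefix_len=8
Fragment 3: offset=8 data="CNx" -> buffer=avlhCuMxCNx -> prefix_len=11

Answer: 3 8 11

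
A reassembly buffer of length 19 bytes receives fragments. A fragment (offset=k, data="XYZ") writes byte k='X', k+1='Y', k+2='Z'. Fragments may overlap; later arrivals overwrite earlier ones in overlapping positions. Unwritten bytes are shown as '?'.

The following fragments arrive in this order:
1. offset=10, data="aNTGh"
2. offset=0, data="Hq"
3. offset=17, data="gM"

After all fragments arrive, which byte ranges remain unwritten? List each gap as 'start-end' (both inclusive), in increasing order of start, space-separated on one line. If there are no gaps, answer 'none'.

Fragment 1: offset=10 len=5
Fragment 2: offset=0 len=2
Fragment 3: offset=17 len=2
Gaps: 2-9 15-16

Answer: 2-9 15-16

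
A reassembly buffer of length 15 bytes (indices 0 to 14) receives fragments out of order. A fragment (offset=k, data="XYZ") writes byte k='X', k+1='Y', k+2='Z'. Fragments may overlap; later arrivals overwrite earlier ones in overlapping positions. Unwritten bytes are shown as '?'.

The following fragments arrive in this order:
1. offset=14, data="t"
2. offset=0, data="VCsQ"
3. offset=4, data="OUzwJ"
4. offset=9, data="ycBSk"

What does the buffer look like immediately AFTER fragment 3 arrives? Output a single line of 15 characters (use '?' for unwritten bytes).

Fragment 1: offset=14 data="t" -> buffer=??????????????t
Fragment 2: offset=0 data="VCsQ" -> buffer=VCsQ??????????t
Fragment 3: offset=4 data="OUzwJ" -> buffer=VCsQOUzwJ?????t

Answer: VCsQOUzwJ?????t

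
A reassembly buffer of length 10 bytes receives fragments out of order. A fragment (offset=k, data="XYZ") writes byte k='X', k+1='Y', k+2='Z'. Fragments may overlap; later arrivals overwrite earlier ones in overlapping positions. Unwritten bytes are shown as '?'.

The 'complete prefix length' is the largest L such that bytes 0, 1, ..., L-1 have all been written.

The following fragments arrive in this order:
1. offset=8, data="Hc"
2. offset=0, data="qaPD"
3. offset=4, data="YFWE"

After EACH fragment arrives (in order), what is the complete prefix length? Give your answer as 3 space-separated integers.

Answer: 0 4 10

Derivation:
Fragment 1: offset=8 data="Hc" -> buffer=????????Hc -> prefix_len=0
Fragment 2: offset=0 data="qaPD" -> buffer=qaPD????Hc -> prefix_len=4
Fragment 3: offset=4 data="YFWE" -> buffer=qaPDYFWEHc -> prefix_len=10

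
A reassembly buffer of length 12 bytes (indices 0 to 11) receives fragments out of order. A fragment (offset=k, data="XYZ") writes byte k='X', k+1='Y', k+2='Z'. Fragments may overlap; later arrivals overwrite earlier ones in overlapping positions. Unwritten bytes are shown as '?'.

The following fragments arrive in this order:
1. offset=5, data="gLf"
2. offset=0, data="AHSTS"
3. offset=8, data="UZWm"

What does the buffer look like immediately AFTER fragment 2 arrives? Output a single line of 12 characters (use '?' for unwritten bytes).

Answer: AHSTSgLf????

Derivation:
Fragment 1: offset=5 data="gLf" -> buffer=?????gLf????
Fragment 2: offset=0 data="AHSTS" -> buffer=AHSTSgLf????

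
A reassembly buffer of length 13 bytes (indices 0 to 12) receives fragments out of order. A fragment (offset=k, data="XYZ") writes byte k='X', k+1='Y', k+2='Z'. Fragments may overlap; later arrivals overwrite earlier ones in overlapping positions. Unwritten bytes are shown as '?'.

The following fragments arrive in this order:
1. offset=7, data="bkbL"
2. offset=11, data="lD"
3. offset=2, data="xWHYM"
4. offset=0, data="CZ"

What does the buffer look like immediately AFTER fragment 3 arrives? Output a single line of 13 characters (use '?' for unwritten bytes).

Answer: ??xWHYMbkbLlD

Derivation:
Fragment 1: offset=7 data="bkbL" -> buffer=???????bkbL??
Fragment 2: offset=11 data="lD" -> buffer=???????bkbLlD
Fragment 3: offset=2 data="xWHYM" -> buffer=??xWHYMbkbLlD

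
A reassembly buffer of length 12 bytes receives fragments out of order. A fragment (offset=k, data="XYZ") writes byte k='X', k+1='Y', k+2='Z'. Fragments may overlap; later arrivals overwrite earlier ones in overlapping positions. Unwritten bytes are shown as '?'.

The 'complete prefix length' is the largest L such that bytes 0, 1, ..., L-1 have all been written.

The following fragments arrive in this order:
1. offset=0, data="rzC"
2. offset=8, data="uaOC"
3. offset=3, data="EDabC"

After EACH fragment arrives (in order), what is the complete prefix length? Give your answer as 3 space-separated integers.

Answer: 3 3 12

Derivation:
Fragment 1: offset=0 data="rzC" -> buffer=rzC????????? -> prefix_len=3
Fragment 2: offset=8 data="uaOC" -> buffer=rzC?????uaOC -> prefix_len=3
Fragment 3: offset=3 data="EDabC" -> buffer=rzCEDabCuaOC -> prefix_len=12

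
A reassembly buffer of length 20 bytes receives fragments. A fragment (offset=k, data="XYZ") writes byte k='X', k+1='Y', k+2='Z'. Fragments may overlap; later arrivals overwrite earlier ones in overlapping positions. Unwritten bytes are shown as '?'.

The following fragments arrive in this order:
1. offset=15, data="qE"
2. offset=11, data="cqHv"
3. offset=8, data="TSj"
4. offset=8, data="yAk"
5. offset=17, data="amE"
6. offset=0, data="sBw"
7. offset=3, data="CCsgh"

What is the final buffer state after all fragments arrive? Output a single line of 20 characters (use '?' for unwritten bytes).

Answer: sBwCCsghyAkcqHvqEamE

Derivation:
Fragment 1: offset=15 data="qE" -> buffer=???????????????qE???
Fragment 2: offset=11 data="cqHv" -> buffer=???????????cqHvqE???
Fragment 3: offset=8 data="TSj" -> buffer=????????TSjcqHvqE???
Fragment 4: offset=8 data="yAk" -> buffer=????????yAkcqHvqE???
Fragment 5: offset=17 data="amE" -> buffer=????????yAkcqHvqEamE
Fragment 6: offset=0 data="sBw" -> buffer=sBw?????yAkcqHvqEamE
Fragment 7: offset=3 data="CCsgh" -> buffer=sBwCCsghyAkcqHvqEamE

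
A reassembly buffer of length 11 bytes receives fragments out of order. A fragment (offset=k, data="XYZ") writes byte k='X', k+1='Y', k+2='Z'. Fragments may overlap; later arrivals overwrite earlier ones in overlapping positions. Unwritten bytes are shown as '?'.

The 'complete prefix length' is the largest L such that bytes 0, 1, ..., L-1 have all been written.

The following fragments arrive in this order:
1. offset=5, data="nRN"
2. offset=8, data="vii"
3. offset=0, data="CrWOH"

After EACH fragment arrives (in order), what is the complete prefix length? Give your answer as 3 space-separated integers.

Answer: 0 0 11

Derivation:
Fragment 1: offset=5 data="nRN" -> buffer=?????nRN??? -> prefix_len=0
Fragment 2: offset=8 data="vii" -> buffer=?????nRNvii -> prefix_len=0
Fragment 3: offset=0 data="CrWOH" -> buffer=CrWOHnRNvii -> prefix_len=11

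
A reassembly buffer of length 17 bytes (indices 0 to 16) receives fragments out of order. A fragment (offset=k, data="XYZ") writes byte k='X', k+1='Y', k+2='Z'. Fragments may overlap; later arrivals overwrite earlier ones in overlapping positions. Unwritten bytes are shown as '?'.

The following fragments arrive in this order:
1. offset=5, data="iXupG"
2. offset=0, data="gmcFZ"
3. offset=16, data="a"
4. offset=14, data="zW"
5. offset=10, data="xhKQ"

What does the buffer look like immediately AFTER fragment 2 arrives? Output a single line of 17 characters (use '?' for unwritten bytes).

Fragment 1: offset=5 data="iXupG" -> buffer=?????iXupG???????
Fragment 2: offset=0 data="gmcFZ" -> buffer=gmcFZiXupG???????

Answer: gmcFZiXupG???????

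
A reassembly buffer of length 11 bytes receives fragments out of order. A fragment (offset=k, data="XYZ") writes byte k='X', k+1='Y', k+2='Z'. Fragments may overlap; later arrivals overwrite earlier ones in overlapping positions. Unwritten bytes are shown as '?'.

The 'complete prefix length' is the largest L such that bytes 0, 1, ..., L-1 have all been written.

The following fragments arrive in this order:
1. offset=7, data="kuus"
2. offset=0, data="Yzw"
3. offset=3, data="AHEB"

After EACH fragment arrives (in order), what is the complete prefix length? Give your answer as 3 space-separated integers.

Answer: 0 3 11

Derivation:
Fragment 1: offset=7 data="kuus" -> buffer=???????kuus -> prefix_len=0
Fragment 2: offset=0 data="Yzw" -> buffer=Yzw????kuus -> prefix_len=3
Fragment 3: offset=3 data="AHEB" -> buffer=YzwAHEBkuus -> prefix_len=11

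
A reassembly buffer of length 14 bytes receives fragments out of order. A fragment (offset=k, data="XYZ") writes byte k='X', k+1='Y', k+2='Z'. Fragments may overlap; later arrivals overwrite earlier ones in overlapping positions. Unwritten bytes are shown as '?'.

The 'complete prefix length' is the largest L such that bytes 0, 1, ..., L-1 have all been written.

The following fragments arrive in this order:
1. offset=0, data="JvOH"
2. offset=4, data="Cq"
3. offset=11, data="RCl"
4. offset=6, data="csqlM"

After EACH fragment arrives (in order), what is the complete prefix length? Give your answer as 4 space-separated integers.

Answer: 4 6 6 14

Derivation:
Fragment 1: offset=0 data="JvOH" -> buffer=JvOH?????????? -> prefix_len=4
Fragment 2: offset=4 data="Cq" -> buffer=JvOHCq???????? -> prefix_len=6
Fragment 3: offset=11 data="RCl" -> buffer=JvOHCq?????RCl -> prefix_len=6
Fragment 4: offset=6 data="csqlM" -> buffer=JvOHCqcsqlMRCl -> prefix_len=14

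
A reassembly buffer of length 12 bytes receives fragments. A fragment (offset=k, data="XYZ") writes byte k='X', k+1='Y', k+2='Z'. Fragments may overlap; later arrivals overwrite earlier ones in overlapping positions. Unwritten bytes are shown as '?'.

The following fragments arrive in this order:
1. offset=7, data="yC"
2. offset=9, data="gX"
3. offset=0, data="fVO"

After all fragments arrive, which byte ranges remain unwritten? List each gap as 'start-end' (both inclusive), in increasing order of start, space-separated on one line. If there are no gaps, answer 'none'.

Fragment 1: offset=7 len=2
Fragment 2: offset=9 len=2
Fragment 3: offset=0 len=3
Gaps: 3-6 11-11

Answer: 3-6 11-11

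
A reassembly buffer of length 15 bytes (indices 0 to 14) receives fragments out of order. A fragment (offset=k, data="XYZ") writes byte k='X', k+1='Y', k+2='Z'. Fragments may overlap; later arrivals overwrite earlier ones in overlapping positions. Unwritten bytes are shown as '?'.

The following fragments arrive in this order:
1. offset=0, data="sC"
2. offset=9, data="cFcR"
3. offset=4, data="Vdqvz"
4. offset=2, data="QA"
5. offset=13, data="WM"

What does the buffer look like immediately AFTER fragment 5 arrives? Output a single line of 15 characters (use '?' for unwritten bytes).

Fragment 1: offset=0 data="sC" -> buffer=sC?????????????
Fragment 2: offset=9 data="cFcR" -> buffer=sC???????cFcR??
Fragment 3: offset=4 data="Vdqvz" -> buffer=sC??VdqvzcFcR??
Fragment 4: offset=2 data="QA" -> buffer=sCQAVdqvzcFcR??
Fragment 5: offset=13 data="WM" -> buffer=sCQAVdqvzcFcRWM

Answer: sCQAVdqvzcFcRWM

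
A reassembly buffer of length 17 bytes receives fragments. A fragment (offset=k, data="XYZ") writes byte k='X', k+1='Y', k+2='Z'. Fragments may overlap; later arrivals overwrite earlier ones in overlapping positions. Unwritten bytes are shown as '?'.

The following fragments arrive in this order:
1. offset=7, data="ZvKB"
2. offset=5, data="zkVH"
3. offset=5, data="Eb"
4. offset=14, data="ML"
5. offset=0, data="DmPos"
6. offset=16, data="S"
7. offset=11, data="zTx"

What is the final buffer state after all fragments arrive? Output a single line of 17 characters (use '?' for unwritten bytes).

Fragment 1: offset=7 data="ZvKB" -> buffer=???????ZvKB??????
Fragment 2: offset=5 data="zkVH" -> buffer=?????zkVHKB??????
Fragment 3: offset=5 data="Eb" -> buffer=?????EbVHKB??????
Fragment 4: offset=14 data="ML" -> buffer=?????EbVHKB???ML?
Fragment 5: offset=0 data="DmPos" -> buffer=DmPosEbVHKB???ML?
Fragment 6: offset=16 data="S" -> buffer=DmPosEbVHKB???MLS
Fragment 7: offset=11 data="zTx" -> buffer=DmPosEbVHKBzTxMLS

Answer: DmPosEbVHKBzTxMLS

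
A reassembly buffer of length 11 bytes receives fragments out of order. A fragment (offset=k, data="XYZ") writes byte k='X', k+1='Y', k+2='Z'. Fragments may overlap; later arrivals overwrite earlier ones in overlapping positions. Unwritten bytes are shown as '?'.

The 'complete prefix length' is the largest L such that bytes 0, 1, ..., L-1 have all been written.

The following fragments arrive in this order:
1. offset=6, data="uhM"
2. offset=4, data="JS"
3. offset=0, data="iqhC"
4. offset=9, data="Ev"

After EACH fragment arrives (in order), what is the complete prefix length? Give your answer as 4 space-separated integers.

Answer: 0 0 9 11

Derivation:
Fragment 1: offset=6 data="uhM" -> buffer=??????uhM?? -> prefix_len=0
Fragment 2: offset=4 data="JS" -> buffer=????JSuhM?? -> prefix_len=0
Fragment 3: offset=0 data="iqhC" -> buffer=iqhCJSuhM?? -> prefix_len=9
Fragment 4: offset=9 data="Ev" -> buffer=iqhCJSuhMEv -> prefix_len=11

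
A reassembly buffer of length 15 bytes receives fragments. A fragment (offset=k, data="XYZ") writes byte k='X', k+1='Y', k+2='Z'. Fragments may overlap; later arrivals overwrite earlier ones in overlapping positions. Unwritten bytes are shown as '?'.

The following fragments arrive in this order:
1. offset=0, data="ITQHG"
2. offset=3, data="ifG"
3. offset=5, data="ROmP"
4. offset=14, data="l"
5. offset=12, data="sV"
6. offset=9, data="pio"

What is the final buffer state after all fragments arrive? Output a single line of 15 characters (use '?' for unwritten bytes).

Fragment 1: offset=0 data="ITQHG" -> buffer=ITQHG??????????
Fragment 2: offset=3 data="ifG" -> buffer=ITQifG?????????
Fragment 3: offset=5 data="ROmP" -> buffer=ITQifROmP??????
Fragment 4: offset=14 data="l" -> buffer=ITQifROmP?????l
Fragment 5: offset=12 data="sV" -> buffer=ITQifROmP???sVl
Fragment 6: offset=9 data="pio" -> buffer=ITQifROmPpiosVl

Answer: ITQifROmPpiosVl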